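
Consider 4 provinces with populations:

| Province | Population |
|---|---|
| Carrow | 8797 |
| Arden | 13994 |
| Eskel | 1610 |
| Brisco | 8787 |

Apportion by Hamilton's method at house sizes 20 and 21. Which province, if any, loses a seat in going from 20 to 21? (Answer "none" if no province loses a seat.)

none

At 20 seats: Carrow 5, Arden 9, Eskel 1, Brisco 5.
At 21 seats: Carrow 6, Arden 9, Eskel 1, Brisco 5.
No province's allocation decreased.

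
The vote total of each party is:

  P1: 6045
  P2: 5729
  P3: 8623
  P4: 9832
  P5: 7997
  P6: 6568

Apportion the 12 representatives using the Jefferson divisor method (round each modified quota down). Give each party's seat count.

P1 2; P2 1; P3 2; P4 3; P5 2; P6 2

Standard divisor 44794/12 ≈ 3732.833; standard quotas: P1 1.619, P2 1.535, P3 2.310, P4 2.634, P5 2.142, P6 1.760.
Rounding down gives 1, 1, 2, 2, 2, 1 = 9 seats, so the divisor must be adjusted.
With modified divisor 2900: modified quotas P1 2.084, P2 1.976, P3 2.973, P4 3.390, P5 2.758, P6 2.265.
Rounding down: P1 2, P2 1, P3 2, P4 3, P5 2, P6 2 (total 12).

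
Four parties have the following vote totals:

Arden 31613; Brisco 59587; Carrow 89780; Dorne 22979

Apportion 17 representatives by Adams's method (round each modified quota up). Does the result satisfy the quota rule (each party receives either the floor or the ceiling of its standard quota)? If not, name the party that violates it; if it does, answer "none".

Standard quotas: Arden 2.635, Brisco 4.967, Carrow 7.483, Dorne 1.915.
Adams allocation: Arden 3, Brisco 5, Carrow 7, Dorne 2.
Every allocation lies between the lower and upper quota.

none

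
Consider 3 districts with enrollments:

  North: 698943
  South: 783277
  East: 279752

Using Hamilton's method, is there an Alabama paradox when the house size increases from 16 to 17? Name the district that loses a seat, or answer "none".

At 16 seats: North 6, South 7, East 3.
At 17 seats: North 7, South 7, East 3.
No district's allocation decreased.

none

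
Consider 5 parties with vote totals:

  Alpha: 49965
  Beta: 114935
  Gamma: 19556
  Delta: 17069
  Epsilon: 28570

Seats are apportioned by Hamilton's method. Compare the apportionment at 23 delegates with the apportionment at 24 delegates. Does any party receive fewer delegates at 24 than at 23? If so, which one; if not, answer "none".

none

At 23 seats: Alpha 5, Beta 11, Gamma 2, Delta 2, Epsilon 3.
At 24 seats: Alpha 5, Beta 12, Gamma 2, Delta 2, Epsilon 3.
No party's allocation decreased.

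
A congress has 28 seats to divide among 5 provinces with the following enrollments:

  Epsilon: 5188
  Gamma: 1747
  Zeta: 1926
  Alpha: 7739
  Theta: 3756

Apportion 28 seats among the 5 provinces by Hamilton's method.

Total 20356; standard divisor 20356/28 = 727.
Standard quotas: Epsilon 7.1362, Gamma 2.4030, Zeta 2.6492, Alpha 10.6451, Theta 5.1664.
Lower quotas: Epsilon 7, Gamma 2, Zeta 2, Alpha 10, Theta 5 (sum 26, leaving 2 seats).
Remainders in descending order: Zeta 0.6492, Alpha 0.6451, Gamma 0.4030, Theta 0.1664, Epsilon 0.1362.
The surplus seats go to Zeta, Alpha.

Epsilon 7, Gamma 2, Zeta 3, Alpha 11, Theta 5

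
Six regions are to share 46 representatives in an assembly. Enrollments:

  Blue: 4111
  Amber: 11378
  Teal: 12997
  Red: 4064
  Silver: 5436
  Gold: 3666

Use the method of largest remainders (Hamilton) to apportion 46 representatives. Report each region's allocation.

Blue=5, Amber=13, Teal=14, Red=4, Silver=6, Gold=4

Standard divisor: 41652 ÷ 46 ≈ 905.478.
Standard quotas: Blue 4.5401, Amber 12.5657, Teal 14.3537, Red 4.4882, Silver 6.0035, Gold 4.0487.
Lower quotas: Blue 4, Amber 12, Teal 14, Red 4, Silver 6, Gold 4 (sum 44, leaving 2 seats).
Remainders in descending order: Amber 0.5657, Blue 0.5401, Red 0.4882, Teal 0.3537, Gold 0.0487, Silver 0.0035.
The surplus seats go to Amber, Blue.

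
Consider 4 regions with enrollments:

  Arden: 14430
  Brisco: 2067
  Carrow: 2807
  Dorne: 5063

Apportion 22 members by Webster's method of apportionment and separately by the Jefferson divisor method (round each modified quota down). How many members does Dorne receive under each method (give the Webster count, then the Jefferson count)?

5 and 4

Webster: Arden 13, Brisco 2, Carrow 2, Dorne 5.
Jefferson: Arden 14, Brisco 2, Carrow 2, Dorne 4.
Dorne gets 5 under Webster and 4 under Jefferson.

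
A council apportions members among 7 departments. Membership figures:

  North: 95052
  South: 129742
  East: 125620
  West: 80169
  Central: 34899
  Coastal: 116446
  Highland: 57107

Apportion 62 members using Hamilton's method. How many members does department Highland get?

The standard divisor is 639035/62 ≈ 10307.016.
Standard quotas: North 9.2221, South 12.5877, East 12.1878, West 7.7781, Central 3.3859, Coastal 11.2977, Highland 5.5406.
Lower quotas: North 9, South 12, East 12, West 7, Central 3, Coastal 11, Highland 5 (sum 59, leaving 3 seats).
Remainders in descending order: West 0.7781, South 0.5877, Highland 0.5406, Central 0.3859, Coastal 0.2977, North 0.2221, East 0.1878.
The surplus seats go to West, South, Highland.
Highland receives 6.

6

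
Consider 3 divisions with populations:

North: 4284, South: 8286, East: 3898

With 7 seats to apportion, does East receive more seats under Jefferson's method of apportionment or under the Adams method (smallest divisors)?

Jefferson: North 2, South 4, East 1.
Adams: North 2, South 3, East 2.
East gets 1 under Jefferson and 2 under Adams.

Adams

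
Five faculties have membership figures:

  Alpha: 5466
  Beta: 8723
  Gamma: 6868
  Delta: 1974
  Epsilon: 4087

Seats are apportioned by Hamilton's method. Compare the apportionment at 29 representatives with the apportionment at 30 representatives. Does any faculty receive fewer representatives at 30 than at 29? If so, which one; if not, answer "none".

Epsilon

At 29 seats: Alpha 6, Beta 9, Gamma 7, Delta 2, Epsilon 5.
At 30 seats: Alpha 6, Beta 10, Gamma 8, Delta 2, Epsilon 4.
Epsilon drops from 5 to 4.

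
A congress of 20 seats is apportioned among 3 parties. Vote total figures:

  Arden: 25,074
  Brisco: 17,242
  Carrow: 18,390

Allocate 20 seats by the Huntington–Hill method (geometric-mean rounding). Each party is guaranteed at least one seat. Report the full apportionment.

Arden 8, Brisco 6, Carrow 6

With divisor 3051: modified quotas Arden 8.218, Brisco 5.651, Carrow 6.028.
Geometric-mean thresholds: Arden √(8·9)=8.485, Brisco √(5·6)=5.477, Carrow √(6·7)=6.481.
Each quota rounded against its threshold gives Arden 8, Brisco 6, Carrow 6 (total 20).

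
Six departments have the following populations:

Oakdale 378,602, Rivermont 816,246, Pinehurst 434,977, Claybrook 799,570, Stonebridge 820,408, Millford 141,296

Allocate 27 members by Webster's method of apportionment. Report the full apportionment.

Standard divisor 3391099/27 ≈ 125596.259; standard quotas: Oakdale 3.014, Rivermont 6.499, Pinehurst 3.463, Claybrook 6.366, Stonebridge 6.532, Millford 1.125.
Rounding to the nearest integer gives 3, 6, 3, 6, 7, 1 = 26 seats, so the divisor must be adjusted.
With modified divisor 125187: modified quotas Oakdale 3.024, Rivermont 6.520, Pinehurst 3.475, Claybrook 6.387, Stonebridge 6.553, Millford 1.129.
Rounding to the nearest integer: Oakdale 3, Rivermont 7, Pinehurst 3, Claybrook 6, Stonebridge 7, Millford 1 (total 27).

Oakdale: 3, Rivermont: 7, Pinehurst: 3, Claybrook: 6, Stonebridge: 7, Millford: 1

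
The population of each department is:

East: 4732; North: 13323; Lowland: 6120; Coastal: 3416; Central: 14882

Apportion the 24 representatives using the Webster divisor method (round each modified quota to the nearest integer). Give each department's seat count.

Standard divisor 42473/24 ≈ 1769.708; standard quotas: East 2.674, North 7.528, Lowland 3.458, Coastal 1.930, Central 8.409.
Rounding to the nearest integer gives East 3, North 8, Lowland 3, Coastal 2, Central 8 — total 24, matching the house size, so no adjustment is needed.

East 3, North 8, Lowland 3, Coastal 2, Central 8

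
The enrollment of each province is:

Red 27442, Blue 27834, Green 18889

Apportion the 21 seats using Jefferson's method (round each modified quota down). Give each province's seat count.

Red=8, Blue=8, Green=5

Standard divisor 74165/21 ≈ 3531.667; standard quotas: Red 7.770, Blue 7.881, Green 5.348.
Rounding down gives 7, 7, 5 = 19 seats, so the divisor must be adjusted.
With modified divisor 3300: modified quotas Red 8.316, Blue 8.435, Green 5.724.
Rounding down: Red 8, Blue 8, Green 5 (total 21).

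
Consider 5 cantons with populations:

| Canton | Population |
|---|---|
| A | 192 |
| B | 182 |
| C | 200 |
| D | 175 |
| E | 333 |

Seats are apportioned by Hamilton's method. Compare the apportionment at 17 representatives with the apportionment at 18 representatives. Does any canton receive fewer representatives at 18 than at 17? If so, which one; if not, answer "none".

none

At 17 seats: A 3, B 3, C 3, D 3, E 5.
At 18 seats: A 3, B 3, C 3, D 3, E 6.
No canton's allocation decreased.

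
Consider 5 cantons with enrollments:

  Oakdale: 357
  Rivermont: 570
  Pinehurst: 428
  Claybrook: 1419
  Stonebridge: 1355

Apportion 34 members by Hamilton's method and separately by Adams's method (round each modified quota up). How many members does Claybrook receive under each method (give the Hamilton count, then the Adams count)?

12 and 11

Hamilton: Oakdale 3, Rivermont 5, Pinehurst 3, Claybrook 12, Stonebridge 11.
Adams: Oakdale 3, Rivermont 5, Pinehurst 4, Claybrook 11, Stonebridge 11.
Claybrook gets 12 under Hamilton and 11 under Adams.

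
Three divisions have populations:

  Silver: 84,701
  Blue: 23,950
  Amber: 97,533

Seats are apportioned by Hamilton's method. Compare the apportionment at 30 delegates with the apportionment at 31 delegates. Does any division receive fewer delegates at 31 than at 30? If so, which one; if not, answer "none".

At 30 seats: Silver 12, Blue 4, Amber 14.
At 31 seats: Silver 13, Blue 3, Amber 15.
Blue drops from 4 to 3.

Blue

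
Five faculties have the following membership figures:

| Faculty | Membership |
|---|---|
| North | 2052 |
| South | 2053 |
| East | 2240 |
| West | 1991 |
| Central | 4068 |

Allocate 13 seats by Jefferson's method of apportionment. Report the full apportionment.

Standard divisor 12404/13 ≈ 954.154; standard quotas: North 2.151, South 2.152, East 2.348, West 2.087, Central 4.263.
Rounding down gives 2, 2, 2, 2, 4 = 12 seats, so the divisor must be adjusted.
With modified divisor 800: modified quotas North 2.565, South 2.566, East 2.800, West 2.489, Central 5.085.
Rounding down: North 2, South 2, East 2, West 2, Central 5 (total 13).

North 2, South 2, East 2, West 2, Central 5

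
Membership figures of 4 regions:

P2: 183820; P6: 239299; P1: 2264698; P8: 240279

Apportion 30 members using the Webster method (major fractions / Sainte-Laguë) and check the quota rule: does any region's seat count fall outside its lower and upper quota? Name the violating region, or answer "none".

none

Standard quotas: P2 1.883, P6 2.452, P1 23.203, P8 2.462.
Webster allocation: P2 2, P6 2, P1 24, P8 2.
Every allocation lies between the lower and upper quota.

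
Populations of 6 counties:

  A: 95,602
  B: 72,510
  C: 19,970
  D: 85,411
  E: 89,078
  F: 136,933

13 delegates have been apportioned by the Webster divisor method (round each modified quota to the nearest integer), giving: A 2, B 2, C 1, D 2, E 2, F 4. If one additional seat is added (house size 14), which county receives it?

A

Priority for the next seat is population ÷ (current seats + 0.5).
Priorities: A 38240.800, B 29004.000, C 13313.333, D 34164.400, E 35631.200, F 30429.556.
Highest priority: A.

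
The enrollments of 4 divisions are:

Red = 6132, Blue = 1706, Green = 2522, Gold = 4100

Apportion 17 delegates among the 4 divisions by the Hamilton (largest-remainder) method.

Red 7, Blue 2, Green 3, Gold 5

Total 14460; standard divisor 14460/17 ≈ 850.588.
Standard quotas: Red 7.2091, Blue 2.0057, Green 2.9650, Gold 4.8202.
Lower quotas: Red 7, Blue 2, Green 2, Gold 4 (sum 15, leaving 2 seats).
Remainders in descending order: Green 0.9650, Gold 0.8202, Red 0.2091, Blue 0.0057.
Largest remainders: Green, Gold receive the extra seats.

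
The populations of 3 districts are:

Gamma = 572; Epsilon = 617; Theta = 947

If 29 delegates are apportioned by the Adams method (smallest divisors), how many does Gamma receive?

Standard divisor 2136/29 ≈ 73.655; standard quotas: Gamma 7.766, Epsilon 8.377, Theta 12.857.
Rounding up gives 8, 9, 13 = 30 seats, so the divisor must be adjusted.
With modified divisor 78: modified quotas Gamma 7.333, Epsilon 7.910, Theta 12.141.
Rounding up: Gamma 8, Epsilon 8, Theta 13 (total 29).
Gamma receives 8.

8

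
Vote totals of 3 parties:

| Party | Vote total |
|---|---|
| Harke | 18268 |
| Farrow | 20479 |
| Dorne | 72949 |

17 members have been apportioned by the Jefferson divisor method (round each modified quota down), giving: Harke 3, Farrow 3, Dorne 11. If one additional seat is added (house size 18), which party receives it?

Dorne

Priority for the next seat is population ÷ (current seats + 1).
Priorities: Harke 4567.000, Farrow 5119.750, Dorne 6079.083.
Highest priority: Dorne.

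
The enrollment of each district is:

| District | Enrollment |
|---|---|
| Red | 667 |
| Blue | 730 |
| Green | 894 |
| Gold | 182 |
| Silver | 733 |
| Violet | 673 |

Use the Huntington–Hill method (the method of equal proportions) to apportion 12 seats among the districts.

With divisor 332: modified quotas Red 2.009, Blue 2.199, Green 2.693, Gold 0.548, Silver 2.208, Violet 2.027.
Geometric-mean thresholds: Red √(2·3)=2.449, Blue √(2·3)=2.449, Green √(2·3)=2.449, Gold (min 1), Silver √(2·3)=2.449, Violet √(2·3)=2.449.
Each quota rounded against its threshold gives Red 2, Blue 2, Green 3, Gold 1, Silver 2, Violet 2 (total 12).

Red=2, Blue=2, Green=3, Gold=1, Silver=2, Violet=2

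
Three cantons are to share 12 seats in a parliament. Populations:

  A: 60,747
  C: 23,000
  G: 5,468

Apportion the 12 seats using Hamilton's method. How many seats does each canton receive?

Standard divisor: 89215 ÷ 12 ≈ 7434.583.
Standard quotas: A 8.1709, C 3.0937, G 0.7355.
Lower quotas: A 8, C 3, G 0 (sum 11, leaving 1 seat).
Remainders in descending order: G 0.7355, A 0.1709, C 0.0937.
The surplus seat goes to G.

A 8, C 3, G 1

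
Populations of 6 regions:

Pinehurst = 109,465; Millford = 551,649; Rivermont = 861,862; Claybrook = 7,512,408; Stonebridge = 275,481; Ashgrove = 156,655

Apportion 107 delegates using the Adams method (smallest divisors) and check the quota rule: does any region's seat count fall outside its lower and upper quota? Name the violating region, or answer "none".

Standard quotas: Pinehurst 1.237, Millford 6.235, Rivermont 9.741, Claybrook 84.904, Stonebridge 3.113, Ashgrove 1.770.
Adams allocation: Pinehurst 2, Millford 7, Rivermont 10, Claybrook 82, Stonebridge 4, Ashgrove 2.
Claybrook has quota 84.904 (lower 84, upper 85) but receives 82 — outside the quota interval.

Claybrook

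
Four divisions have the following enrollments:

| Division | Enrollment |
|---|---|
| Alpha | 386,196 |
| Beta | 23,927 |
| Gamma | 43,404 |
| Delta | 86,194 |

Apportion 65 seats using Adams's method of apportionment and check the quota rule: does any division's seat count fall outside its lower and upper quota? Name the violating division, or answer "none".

Standard quotas: Alpha 46.511, Beta 2.882, Gamma 5.227, Delta 10.381.
Adams allocation: Alpha 45, Beta 3, Gamma 6, Delta 11.
Alpha has quota 46.511 (lower 46, upper 47) but receives 45 — outside the quota interval.

Alpha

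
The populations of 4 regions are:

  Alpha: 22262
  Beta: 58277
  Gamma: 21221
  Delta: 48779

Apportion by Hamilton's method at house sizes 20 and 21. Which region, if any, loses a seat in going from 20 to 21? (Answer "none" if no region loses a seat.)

At 20 seats: Alpha 3, Beta 8, Gamma 3, Delta 6.
At 21 seats: Alpha 3, Beta 8, Gamma 3, Delta 7.
No region's allocation decreased.

none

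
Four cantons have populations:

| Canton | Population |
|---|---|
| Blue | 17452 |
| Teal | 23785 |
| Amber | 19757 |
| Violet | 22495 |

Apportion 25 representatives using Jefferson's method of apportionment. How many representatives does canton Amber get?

6

Standard divisor 83489/25 ≈ 3339.56; standard quotas: Blue 5.226, Teal 7.122, Amber 5.916, Violet 6.736.
Rounding down gives 5, 7, 5, 6 = 23 seats, so the divisor must be adjusted.
With modified divisor 3100: modified quotas Blue 5.630, Teal 7.673, Amber 6.373, Violet 7.256.
Rounding down: Blue 5, Teal 7, Amber 6, Violet 7 (total 25).
Amber receives 6.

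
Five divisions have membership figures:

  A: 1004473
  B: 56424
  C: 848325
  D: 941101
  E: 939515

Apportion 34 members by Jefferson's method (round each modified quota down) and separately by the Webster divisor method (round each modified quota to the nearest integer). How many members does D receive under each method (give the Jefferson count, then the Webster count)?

9 and 8

Jefferson: A 9, B 0, C 8, D 9, E 8.
Webster: A 9, B 1, C 8, D 8, E 8.
D gets 9 under Jefferson and 8 under Webster.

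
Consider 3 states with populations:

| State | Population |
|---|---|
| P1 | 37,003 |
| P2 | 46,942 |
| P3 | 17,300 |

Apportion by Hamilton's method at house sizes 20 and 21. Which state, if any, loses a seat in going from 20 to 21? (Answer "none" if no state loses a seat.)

At 20 seats: P1 7, P2 9, P3 4.
At 21 seats: P1 8, P2 10, P3 3.
P3 drops from 4 to 3.

P3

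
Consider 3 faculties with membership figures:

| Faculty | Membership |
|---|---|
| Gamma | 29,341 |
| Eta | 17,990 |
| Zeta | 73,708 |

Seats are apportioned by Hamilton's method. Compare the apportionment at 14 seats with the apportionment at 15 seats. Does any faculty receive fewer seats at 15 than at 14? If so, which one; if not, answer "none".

At 14 seats: Gamma 3, Eta 2, Zeta 9.
At 15 seats: Gamma 4, Eta 2, Zeta 9.
No faculty's allocation decreased.

none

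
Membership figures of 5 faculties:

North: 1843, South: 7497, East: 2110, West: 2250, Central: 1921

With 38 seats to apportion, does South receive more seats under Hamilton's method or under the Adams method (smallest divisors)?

Hamilton

Hamilton: North 5, South 18, East 5, West 5, Central 5.
Adams: North 5, South 17, East 5, West 6, Central 5.
South gets 18 under Hamilton and 17 under Adams.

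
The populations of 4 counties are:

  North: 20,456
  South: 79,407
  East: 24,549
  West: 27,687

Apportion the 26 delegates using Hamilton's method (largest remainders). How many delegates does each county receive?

North: 3; South: 14; East: 4; West: 5

Total 152099; standard divisor 152099/26 ≈ 5849.962.
Standard quotas: North 3.4968, South 13.5739, East 4.1964, West 4.7329.
Lower quotas: North 3, South 13, East 4, West 4 (sum 24, leaving 2 seats).
Remainders in descending order: West 0.7329, South 0.5739, North 0.4968, East 0.1964.
The surplus seats go to West, South.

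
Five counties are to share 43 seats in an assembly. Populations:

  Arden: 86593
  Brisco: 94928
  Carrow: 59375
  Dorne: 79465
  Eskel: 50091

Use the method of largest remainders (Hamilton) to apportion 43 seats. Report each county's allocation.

The standard divisor is 370452/43 ≈ 8615.163.
Standard quotas: Arden 10.0512, Brisco 11.0187, Carrow 6.8919, Dorne 9.2239, Eskel 5.8143.
Lower quotas: Arden 10, Brisco 11, Carrow 6, Dorne 9, Eskel 5 (sum 41, leaving 2 seats).
Remainders in descending order: Carrow 0.8919, Eskel 0.8143, Dorne 0.2239, Arden 0.0512, Brisco 0.0187.
Largest remainders: Carrow, Eskel receive the extra seats.

Arden=10, Brisco=11, Carrow=7, Dorne=9, Eskel=6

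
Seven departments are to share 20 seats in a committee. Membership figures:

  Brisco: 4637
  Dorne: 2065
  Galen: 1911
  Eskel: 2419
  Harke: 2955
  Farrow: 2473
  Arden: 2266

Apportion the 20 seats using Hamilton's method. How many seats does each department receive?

Brisco 5, Dorne 2, Galen 2, Eskel 3, Harke 3, Farrow 3, Arden 2

Total 18726; standard divisor 18726/20 ≈ 936.3.
Standard quotas: Brisco 4.952, Dorne 2.205, Galen 2.041, Eskel 2.584, Harke 3.156, Farrow 2.641, Arden 2.420.
Lower quotas: Brisco 4, Dorne 2, Galen 2, Eskel 2, Harke 3, Farrow 2, Arden 2 (sum 17, leaving 3 seats).
Remainders in descending order: Brisco 0.952, Farrow 0.641, Eskel 0.584, Arden 0.420, Dorne 0.205, Harke 0.156, Galen 0.041.
The surplus seats go to Brisco, Farrow, Eskel.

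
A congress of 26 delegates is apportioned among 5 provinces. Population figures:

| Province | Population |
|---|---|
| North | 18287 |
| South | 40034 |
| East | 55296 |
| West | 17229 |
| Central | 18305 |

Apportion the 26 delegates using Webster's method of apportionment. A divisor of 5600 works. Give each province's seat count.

With modified divisor 5600: modified quotas North 3.266, South 7.149, East 9.874, West 3.077, Central 3.269.
Rounding to the nearest integer: North 3, South 7, East 10, West 3, Central 3 (total 26).

North 3; South 7; East 10; West 3; Central 3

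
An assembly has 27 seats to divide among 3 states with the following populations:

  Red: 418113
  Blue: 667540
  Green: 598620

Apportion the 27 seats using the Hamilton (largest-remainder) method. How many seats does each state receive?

Standard divisor: 1684273 ÷ 27 ≈ 62380.481.
Standard quotas: Red 6.7026, Blue 10.7011, Green 9.5963.
Lower quotas: Red 6, Blue 10, Green 9 (sum 25, leaving 2 seats).
Remainders in descending order: Red 0.7026, Blue 0.7011, Green 0.5963.
Largest remainders: Red, Blue receive the extra seats.

Red: 7, Blue: 11, Green: 9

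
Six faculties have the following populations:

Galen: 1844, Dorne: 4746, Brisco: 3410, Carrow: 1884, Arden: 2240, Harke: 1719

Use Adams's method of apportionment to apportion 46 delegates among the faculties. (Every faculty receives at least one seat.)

Standard divisor 15843/46 ≈ 344.413; standard quotas: Galen 5.354, Dorne 13.780, Brisco 9.901, Carrow 5.470, Arden 6.504, Harke 4.991.
Rounding up gives 6, 14, 10, 6, 7, 5 = 48 seats, so the divisor must be adjusted.
With modified divisor 371: modified quotas Galen 4.970, Dorne 12.792, Brisco 9.191, Carrow 5.078, Arden 6.038, Harke 4.633.
Rounding up: Galen 5, Dorne 13, Brisco 10, Carrow 6, Arden 7, Harke 5 (total 46).

Galen 5; Dorne 13; Brisco 10; Carrow 6; Arden 7; Harke 5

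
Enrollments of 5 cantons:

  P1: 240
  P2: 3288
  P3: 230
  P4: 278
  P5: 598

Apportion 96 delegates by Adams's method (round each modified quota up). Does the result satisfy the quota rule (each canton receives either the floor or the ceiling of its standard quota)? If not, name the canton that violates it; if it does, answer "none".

Standard quotas: P1 4.972, P2 68.116, P3 4.765, P4 5.759, P5 12.388.
Adams allocation: P1 5, P2 67, P3 5, P4 6, P5 13.
P2 has quota 68.116 (lower 68, upper 69) but receives 67 — outside the quota interval.

P2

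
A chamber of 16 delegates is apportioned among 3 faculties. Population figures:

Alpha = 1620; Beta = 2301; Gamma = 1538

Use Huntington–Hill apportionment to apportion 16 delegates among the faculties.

Alpha 5, Beta 7, Gamma 4

With divisor 349: modified quotas Alpha 4.642, Beta 6.593, Gamma 4.407.
Geometric-mean thresholds: Alpha √(4·5)=4.472, Beta √(6·7)=6.481, Gamma √(4·5)=4.472.
Each quota rounded against its threshold gives Alpha 5, Beta 7, Gamma 4 (total 16).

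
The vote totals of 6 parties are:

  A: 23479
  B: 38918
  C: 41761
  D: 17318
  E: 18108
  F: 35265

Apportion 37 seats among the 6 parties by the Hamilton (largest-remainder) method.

A=5, B=8, C=9, D=4, E=4, F=7

Total 174849; standard divisor 174849/37 ≈ 4725.649.
Standard quotas: A 4.9684, B 8.2355, C 8.8371, D 3.6647, E 3.8319, F 7.4625.
Lower quotas: A 4, B 8, C 8, D 3, E 3, F 7 (sum 33, leaving 4 seats).
Remainders in descending order: A 0.9684, C 0.8371, E 0.8319, D 0.6647, F 0.4625, B 0.2355.
Largest remainders: A, C, E, D receive the extra seats.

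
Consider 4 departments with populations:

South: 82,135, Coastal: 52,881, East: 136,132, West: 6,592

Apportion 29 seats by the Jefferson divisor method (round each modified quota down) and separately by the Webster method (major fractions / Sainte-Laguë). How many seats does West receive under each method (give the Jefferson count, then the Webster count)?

Jefferson: South 9, Coastal 5, East 15, West 0.
Webster: South 9, Coastal 5, East 14, West 1.
West gets 0 under Jefferson and 1 under Webster.

0 and 1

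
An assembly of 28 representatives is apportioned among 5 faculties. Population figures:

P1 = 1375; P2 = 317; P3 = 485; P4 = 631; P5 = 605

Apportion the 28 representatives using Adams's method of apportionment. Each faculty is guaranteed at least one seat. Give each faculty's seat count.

P1: 11, P2: 3, P3: 4, P4: 5, P5: 5

Standard divisor 3413/28 ≈ 121.893; standard quotas: P1 11.280, P2 2.601, P3 3.979, P4 5.177, P5 4.963.
Rounding up gives 12, 3, 4, 6, 5 = 30 seats, so the divisor must be adjusted.
With modified divisor 130: modified quotas P1 10.577, P2 2.438, P3 3.731, P4 4.854, P5 4.654.
Rounding up: P1 11, P2 3, P3 4, P4 5, P5 5 (total 28).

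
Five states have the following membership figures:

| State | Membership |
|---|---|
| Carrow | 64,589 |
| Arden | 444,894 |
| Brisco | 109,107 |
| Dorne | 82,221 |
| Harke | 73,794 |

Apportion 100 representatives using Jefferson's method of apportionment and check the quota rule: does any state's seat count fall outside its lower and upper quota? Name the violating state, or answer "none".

Standard quotas: Carrow 8.338, Arden 57.435, Brisco 14.086, Dorne 10.615, Harke 9.527.
Jefferson allocation: Carrow 8, Arden 59, Brisco 14, Dorne 10, Harke 9.
Arden has quota 57.435 (lower 57, upper 58) but receives 59 — outside the quota interval.

Arden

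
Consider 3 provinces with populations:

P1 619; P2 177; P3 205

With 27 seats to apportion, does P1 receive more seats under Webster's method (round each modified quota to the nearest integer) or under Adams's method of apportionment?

Webster

Webster: P1 17, P2 5, P3 5.
Adams: P1 16, P2 5, P3 6.
P1 gets 17 under Webster and 16 under Adams.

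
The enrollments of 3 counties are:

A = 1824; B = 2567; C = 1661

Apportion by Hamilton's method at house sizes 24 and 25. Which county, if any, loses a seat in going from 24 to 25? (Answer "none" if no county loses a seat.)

At 24 seats: A 7, B 10, C 7.
At 25 seats: A 7, B 11, C 7.
No county's allocation decreased.

none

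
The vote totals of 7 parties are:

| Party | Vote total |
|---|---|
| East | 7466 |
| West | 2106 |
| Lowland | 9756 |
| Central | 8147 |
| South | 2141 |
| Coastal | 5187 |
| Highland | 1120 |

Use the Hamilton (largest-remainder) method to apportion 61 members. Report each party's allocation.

East=13; West=3; Lowland=16; Central=14; South=4; Coastal=9; Highland=2

The standard divisor is 35923/61 ≈ 588.902.
Standard quotas: East 12.6778, West 3.5761, Lowland 16.5664, Central 13.8342, South 3.6356, Coastal 8.8079, Highland 1.9018.
Lower quotas: East 12, West 3, Lowland 16, Central 13, South 3, Coastal 8, Highland 1 (sum 56, leaving 5 seats).
Remainders in descending order: Highland 0.9018, Central 0.8342, Coastal 0.8079, East 0.6778, South 0.6356, West 0.5761, Lowland 0.5664.
Largest remainders: Highland, Central, Coastal, East, South receive the extra seats.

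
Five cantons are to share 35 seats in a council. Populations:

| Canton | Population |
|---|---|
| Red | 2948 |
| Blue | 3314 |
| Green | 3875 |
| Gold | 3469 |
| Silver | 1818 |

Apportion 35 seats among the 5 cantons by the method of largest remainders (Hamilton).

Standard divisor: 15424 ÷ 35 ≈ 440.686.
Standard quotas: Red 6.690, Blue 7.520, Green 8.793, Gold 7.872, Silver 4.125.
Lower quotas: Red 6, Blue 7, Green 8, Gold 7, Silver 4 (sum 32, leaving 3 seats).
Remainders in descending order: Gold 0.872, Green 0.793, Red 0.690, Blue 0.520, Silver 0.125.
The surplus seats go to Gold, Green, Red.

Red 7; Blue 7; Green 9; Gold 8; Silver 4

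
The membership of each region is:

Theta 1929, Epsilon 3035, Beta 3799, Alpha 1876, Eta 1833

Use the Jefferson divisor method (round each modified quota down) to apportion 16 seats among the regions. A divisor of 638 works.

Theta=3, Epsilon=4, Beta=5, Alpha=2, Eta=2

With modified divisor 638: modified quotas Theta 3.024, Epsilon 4.757, Beta 5.955, Alpha 2.940, Eta 2.873.
Rounding down: Theta 3, Epsilon 4, Beta 5, Alpha 2, Eta 2 (total 16).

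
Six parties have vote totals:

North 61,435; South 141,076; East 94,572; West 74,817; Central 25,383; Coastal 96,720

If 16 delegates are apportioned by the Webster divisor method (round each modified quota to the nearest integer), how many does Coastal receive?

Standard divisor 494003/16 ≈ 30875.188; standard quotas: North 1.990, South 4.569, East 3.063, West 2.423, Central 0.822, Coastal 3.133.
Rounding to the nearest integer gives North 2, South 5, East 3, West 2, Central 1, Coastal 3 — total 16, matching the house size, so no adjustment is needed.
Coastal receives 3.

3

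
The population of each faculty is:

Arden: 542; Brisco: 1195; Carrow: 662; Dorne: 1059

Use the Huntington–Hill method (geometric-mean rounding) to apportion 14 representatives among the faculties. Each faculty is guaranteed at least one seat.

With divisor 252: modified quotas Arden 2.151, Brisco 4.742, Carrow 2.627, Dorne 4.202.
Geometric-mean thresholds: Arden √(2·3)=2.449, Brisco √(4·5)=4.472, Carrow √(2·3)=2.449, Dorne √(4·5)=4.472.
Each quota rounded against its threshold gives Arden 2, Brisco 5, Carrow 3, Dorne 4 (total 14).

Arden 2, Brisco 5, Carrow 3, Dorne 4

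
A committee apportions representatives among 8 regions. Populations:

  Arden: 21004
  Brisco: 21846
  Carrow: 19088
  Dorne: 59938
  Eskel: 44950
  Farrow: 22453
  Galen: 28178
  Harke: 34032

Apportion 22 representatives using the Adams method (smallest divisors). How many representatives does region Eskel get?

4

Standard divisor 251489/22 ≈ 11431.318; standard quotas: Arden 1.837, Brisco 1.911, Carrow 1.670, Dorne 5.243, Eskel 3.932, Farrow 1.964, Galen 2.465, Harke 2.977.
Rounding up gives 2, 2, 2, 6, 4, 2, 3, 3 = 24 seats, so the divisor must be adjusted.
With modified divisor 14500: modified quotas Arden 1.449, Brisco 1.507, Carrow 1.316, Dorne 4.134, Eskel 3.100, Farrow 1.548, Galen 1.943, Harke 2.347.
Rounding up: Arden 2, Brisco 2, Carrow 2, Dorne 5, Eskel 4, Farrow 2, Galen 2, Harke 3 (total 22).
Eskel receives 4.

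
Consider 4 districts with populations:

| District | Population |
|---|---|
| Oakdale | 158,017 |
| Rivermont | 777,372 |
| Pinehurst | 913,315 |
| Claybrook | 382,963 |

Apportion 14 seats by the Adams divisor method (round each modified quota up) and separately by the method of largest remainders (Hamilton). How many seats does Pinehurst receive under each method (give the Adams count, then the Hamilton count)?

Adams: Oakdale 1, Rivermont 5, Pinehurst 5, Claybrook 3.
Hamilton: Oakdale 1, Rivermont 5, Pinehurst 6, Claybrook 2.
Pinehurst gets 5 under Adams and 6 under Hamilton.

5 and 6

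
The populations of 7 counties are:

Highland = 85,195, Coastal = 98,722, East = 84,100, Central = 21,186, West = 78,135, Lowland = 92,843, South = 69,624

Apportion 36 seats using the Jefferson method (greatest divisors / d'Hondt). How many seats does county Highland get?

6

Standard divisor 529805/36 ≈ 14716.806; standard quotas: Highland 5.789, Coastal 6.708, East 5.715, Central 1.440, West 5.309, Lowland 6.309, South 4.731.
Rounding down gives 5, 6, 5, 1, 5, 6, 4 = 32 seats, so the divisor must be adjusted.
With modified divisor 13600: modified quotas Highland 6.264, Coastal 7.259, East 6.184, Central 1.558, West 5.745, Lowland 6.827, South 5.119.
Rounding down: Highland 6, Coastal 7, East 6, Central 1, West 5, Lowland 6, South 5 (total 36).
Highland receives 6.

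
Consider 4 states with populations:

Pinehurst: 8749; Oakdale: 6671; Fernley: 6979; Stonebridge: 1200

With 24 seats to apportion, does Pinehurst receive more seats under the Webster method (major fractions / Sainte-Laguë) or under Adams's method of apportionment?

Webster

Webster: Pinehurst 9, Oakdale 7, Fernley 7, Stonebridge 1.
Adams: Pinehurst 8, Oakdale 7, Fernley 7, Stonebridge 2.
Pinehurst gets 9 under Webster and 8 under Adams.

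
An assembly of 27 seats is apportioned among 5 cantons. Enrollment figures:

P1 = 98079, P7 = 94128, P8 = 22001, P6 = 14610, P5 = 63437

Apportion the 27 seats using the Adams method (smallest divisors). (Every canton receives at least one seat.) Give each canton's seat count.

Standard divisor 292255/27 ≈ 10824.259; standard quotas: P1 9.061, P7 8.696, P8 2.033, P6 1.350, P5 5.861.
Rounding up gives 10, 9, 3, 2, 6 = 30 seats, so the divisor must be adjusted.
With modified divisor 12000: modified quotas P1 8.173, P7 7.844, P8 1.833, P6 1.218, P5 5.286.
Rounding up: P1 9, P7 8, P8 2, P6 2, P5 6 (total 27).

P1=9; P7=8; P8=2; P6=2; P5=6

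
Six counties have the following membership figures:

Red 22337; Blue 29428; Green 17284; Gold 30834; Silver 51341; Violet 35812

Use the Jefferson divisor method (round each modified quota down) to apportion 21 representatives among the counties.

Standard divisor 187036/21 ≈ 8906.476; standard quotas: Red 2.508, Blue 3.304, Green 1.941, Gold 3.462, Silver 5.764, Violet 4.021.
Rounding down gives 2, 3, 1, 3, 5, 4 = 18 seats, so the divisor must be adjusted.
With modified divisor 7600: modified quotas Red 2.939, Blue 3.872, Green 2.274, Gold 4.057, Silver 6.755, Violet 4.712.
Rounding down: Red 2, Blue 3, Green 2, Gold 4, Silver 6, Violet 4 (total 21).

Red 2, Blue 3, Green 2, Gold 4, Silver 6, Violet 4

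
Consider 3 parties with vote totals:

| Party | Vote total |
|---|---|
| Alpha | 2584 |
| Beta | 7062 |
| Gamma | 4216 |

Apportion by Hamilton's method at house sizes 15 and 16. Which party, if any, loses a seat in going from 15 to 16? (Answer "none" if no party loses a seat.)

none

At 15 seats: Alpha 3, Beta 8, Gamma 4.
At 16 seats: Alpha 3, Beta 8, Gamma 5.
No party's allocation decreased.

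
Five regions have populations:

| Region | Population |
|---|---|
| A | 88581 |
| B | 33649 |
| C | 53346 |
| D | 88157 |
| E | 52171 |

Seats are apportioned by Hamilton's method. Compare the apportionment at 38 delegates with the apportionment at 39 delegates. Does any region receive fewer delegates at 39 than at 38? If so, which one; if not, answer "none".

At 38 seats: A 11, B 4, C 6, D 11, E 6.
At 39 seats: A 11, B 4, C 7, D 11, E 6.
No region's allocation decreased.

none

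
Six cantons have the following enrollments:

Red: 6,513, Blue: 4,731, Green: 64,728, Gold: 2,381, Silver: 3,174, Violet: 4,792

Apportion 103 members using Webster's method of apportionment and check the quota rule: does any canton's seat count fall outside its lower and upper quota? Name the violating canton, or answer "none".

Standard quotas: Red 7.772, Blue 5.645, Green 77.237, Gold 2.841, Silver 3.787, Violet 5.718.
Webster allocation: Red 8, Blue 6, Green 76, Gold 3, Silver 4, Violet 6.
Green has quota 77.237 (lower 77, upper 78) but receives 76 — outside the quota interval.

Green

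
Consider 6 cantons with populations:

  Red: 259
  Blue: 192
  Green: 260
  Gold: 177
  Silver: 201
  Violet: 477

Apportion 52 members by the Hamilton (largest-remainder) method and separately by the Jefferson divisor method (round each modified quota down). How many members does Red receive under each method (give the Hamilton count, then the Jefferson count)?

Hamilton: Red 8, Blue 6, Green 9, Gold 6, Silver 7, Violet 16.
Jefferson: Red 9, Blue 6, Green 9, Gold 6, Silver 6, Violet 16.
Red gets 8 under Hamilton and 9 under Jefferson.

8 and 9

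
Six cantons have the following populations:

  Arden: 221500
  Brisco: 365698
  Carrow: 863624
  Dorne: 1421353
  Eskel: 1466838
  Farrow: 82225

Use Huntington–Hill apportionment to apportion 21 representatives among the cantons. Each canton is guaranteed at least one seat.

Arden: 1; Brisco: 2; Carrow: 4; Dorne: 6; Eskel: 7; Farrow: 1

With divisor 222829: modified quotas Arden 0.994, Brisco 1.641, Carrow 3.876, Dorne 6.379, Eskel 6.583, Farrow 0.369.
Geometric-mean thresholds: Arden (min 1), Brisco √(1·2)=1.414, Carrow √(3·4)=3.464, Dorne √(6·7)=6.481, Eskel √(6·7)=6.481, Farrow (min 1).
Each quota rounded against its threshold gives Arden 1, Brisco 2, Carrow 4, Dorne 6, Eskel 7, Farrow 1 (total 21).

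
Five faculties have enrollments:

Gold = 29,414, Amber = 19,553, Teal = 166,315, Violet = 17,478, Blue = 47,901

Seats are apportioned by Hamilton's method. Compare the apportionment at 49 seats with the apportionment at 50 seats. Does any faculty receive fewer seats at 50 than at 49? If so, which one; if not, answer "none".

At 49 seats: Gold 5, Amber 4, Teal 29, Violet 3, Blue 8.
At 50 seats: Gold 5, Amber 3, Teal 30, Violet 3, Blue 9.
Amber drops from 4 to 3.

Amber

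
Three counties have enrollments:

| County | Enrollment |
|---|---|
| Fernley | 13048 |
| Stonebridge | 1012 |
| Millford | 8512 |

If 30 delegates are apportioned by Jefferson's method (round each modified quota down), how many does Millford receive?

11

Standard divisor 22572/30 ≈ 752.4; standard quotas: Fernley 17.342, Stonebridge 1.345, Millford 11.313.
Rounding down gives 17, 1, 11 = 29 seats, so the divisor must be adjusted.
With modified divisor 720: modified quotas Fernley 18.122, Stonebridge 1.406, Millford 11.822.
Rounding down: Fernley 18, Stonebridge 1, Millford 11 (total 30).
Millford receives 11.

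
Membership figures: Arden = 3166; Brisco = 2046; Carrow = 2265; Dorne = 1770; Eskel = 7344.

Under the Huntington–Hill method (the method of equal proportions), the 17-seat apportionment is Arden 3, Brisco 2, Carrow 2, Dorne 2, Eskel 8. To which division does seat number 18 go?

Carrow

Priority for the next seat is population ÷ (√(s·(s+1))).
Priorities: Arden 913.945, Brisco 835.276, Carrow 924.682, Dorne 722.599, Eskel 865.499.
Highest priority: Carrow.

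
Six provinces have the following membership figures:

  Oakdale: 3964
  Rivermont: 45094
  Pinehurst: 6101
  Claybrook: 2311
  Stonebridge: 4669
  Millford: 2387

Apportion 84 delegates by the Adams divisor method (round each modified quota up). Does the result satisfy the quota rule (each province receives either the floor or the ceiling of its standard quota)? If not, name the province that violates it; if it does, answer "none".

Rivermont

Standard quotas: Oakdale 5.160, Rivermont 58.703, Pinehurst 7.942, Claybrook 3.008, Stonebridge 6.078, Millford 3.107.
Adams allocation: Oakdale 6, Rivermont 57, Pinehurst 8, Claybrook 3, Stonebridge 6, Millford 4.
Rivermont has quota 58.703 (lower 58, upper 59) but receives 57 — outside the quota interval.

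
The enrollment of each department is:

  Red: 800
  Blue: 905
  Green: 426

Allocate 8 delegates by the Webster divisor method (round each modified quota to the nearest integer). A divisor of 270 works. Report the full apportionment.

Red: 3, Blue: 3, Green: 2

With modified divisor 270: modified quotas Red 2.963, Blue 3.352, Green 1.578.
Rounding to the nearest integer: Red 3, Blue 3, Green 2 (total 8).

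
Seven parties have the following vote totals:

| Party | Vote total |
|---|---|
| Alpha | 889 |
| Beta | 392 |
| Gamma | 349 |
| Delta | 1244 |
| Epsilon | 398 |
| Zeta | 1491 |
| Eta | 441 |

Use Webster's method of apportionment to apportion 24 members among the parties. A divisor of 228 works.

With modified divisor 228: modified quotas Alpha 3.899, Beta 1.719, Gamma 1.531, Delta 5.456, Epsilon 1.746, Zeta 6.539, Eta 1.934.
Rounding to the nearest integer: Alpha 4, Beta 2, Gamma 2, Delta 5, Epsilon 2, Zeta 7, Eta 2 (total 24).

Alpha 4, Beta 2, Gamma 2, Delta 5, Epsilon 2, Zeta 7, Eta 2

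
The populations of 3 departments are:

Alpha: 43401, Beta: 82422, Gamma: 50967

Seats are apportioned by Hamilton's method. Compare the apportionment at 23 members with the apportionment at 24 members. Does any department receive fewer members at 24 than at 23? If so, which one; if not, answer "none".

At 23 seats: Alpha 6, Beta 11, Gamma 6.
At 24 seats: Alpha 6, Beta 11, Gamma 7.
No department's allocation decreased.

none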